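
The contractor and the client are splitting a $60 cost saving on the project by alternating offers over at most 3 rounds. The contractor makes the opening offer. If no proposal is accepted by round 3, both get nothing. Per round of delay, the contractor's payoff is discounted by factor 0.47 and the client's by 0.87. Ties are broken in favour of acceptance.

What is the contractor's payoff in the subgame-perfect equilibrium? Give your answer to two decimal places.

32.33

Round 3 (the contractor proposes): rejection yields 0 for the client; the contractor offers 0 and keeps 60.
Round 2 (the client proposes): the contractor can get 60 next round, worth 0.47 × 60 = 28.2 now; the client offers that and keeps 31.8.
Round 1 (the contractor proposes): the client can get 31.8 next round, worth 0.87 × 31.8 = 27.666 now; the contractor offers that and keeps 32.334.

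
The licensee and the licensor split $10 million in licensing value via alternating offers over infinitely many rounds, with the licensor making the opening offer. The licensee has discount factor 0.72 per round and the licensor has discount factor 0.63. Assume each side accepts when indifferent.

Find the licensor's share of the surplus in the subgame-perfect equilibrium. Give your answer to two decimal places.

5.12

In a stationary SPE each proposer offers the other exactly their discounted continuation value.
If the licensor keeps x when proposing and the licensee keeps y when proposing, then x = 10 − 0.72y and y = 10 − 0.63x.
Solving: x = 10(1 − 0.72) / (1 − 0.63·0.72) = 2.8 / 0.5464 ≈ 5.1245.
The licensee gets 10 − 5.1245 ≈ 4.8755.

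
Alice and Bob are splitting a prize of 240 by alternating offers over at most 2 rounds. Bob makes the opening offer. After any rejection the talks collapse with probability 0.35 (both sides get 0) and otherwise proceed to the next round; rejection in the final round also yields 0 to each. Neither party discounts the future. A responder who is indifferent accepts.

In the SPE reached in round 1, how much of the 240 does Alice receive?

156

Round 2 (Alice proposes): rejection yields 0 for Bob; Alice offers 0 and keeps 240.
Round 1 (Bob proposes): rejecting gives Alice an expected 0.65 × 240 = 156; Bob offers that and keeps 84.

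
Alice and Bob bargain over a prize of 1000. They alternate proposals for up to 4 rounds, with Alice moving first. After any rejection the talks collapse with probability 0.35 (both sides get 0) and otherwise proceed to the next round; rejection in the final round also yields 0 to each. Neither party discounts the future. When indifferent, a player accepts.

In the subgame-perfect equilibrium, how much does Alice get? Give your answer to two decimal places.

497.88

Round 4 (Bob proposes): Alice will accept anything ≥ 0, so Bob offers 0 and keeps 1000.
Round 3 (Alice proposes): rejecting gives Bob an expected 0.65 × 1000 = 650. Alice offers 650 and keeps 1000 − 650 = 350.
Round 2 (Bob proposes): rejecting gives Alice an expected 0.65 × 350 = 227.5; Bob offers that and keeps 772.5.
Round 1 (Alice proposes): rejecting gives Bob an expected 0.65 × 772.5 = 502.125, so Alice offers 502.125, keeping 497.875.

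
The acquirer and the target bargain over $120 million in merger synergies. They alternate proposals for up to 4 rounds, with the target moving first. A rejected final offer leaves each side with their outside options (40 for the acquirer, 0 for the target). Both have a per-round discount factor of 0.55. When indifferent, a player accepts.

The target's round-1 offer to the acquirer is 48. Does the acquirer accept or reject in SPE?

Round 4 (the acquirer proposes): the target will accept anything ≥ 0, so the acquirer offers 0 and keeps 120.
Round 3 (the target proposes): the acquirer can get 120 next round, worth 0.55 × 120 = 66 now. The target offers 66 and keeps 120 − 66 = 54.
Round 2 (the acquirer proposes): the target can get 54 next round, worth 0.55 × 54 = 29.7 now; the acquirer offers that and keeps 90.3.
So by rejecting in round 1, the acquirer gets 90.3 next round, worth 0.55 × 90.3 = 49.665 now.
Offer 48 < 49.665, so the acquirer rejects.

Reject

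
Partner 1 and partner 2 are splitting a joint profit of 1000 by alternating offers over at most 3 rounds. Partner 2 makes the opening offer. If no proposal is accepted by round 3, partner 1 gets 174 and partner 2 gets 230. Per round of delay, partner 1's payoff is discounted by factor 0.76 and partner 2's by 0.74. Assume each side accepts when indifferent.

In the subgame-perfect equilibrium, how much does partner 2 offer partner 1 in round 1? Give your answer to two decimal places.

Round 3 (partner 2 proposes): partner 1 gets 174 if talks fail, so partner 2 offers 174 and keeps 826.
Round 2 (partner 1 proposes): partner 2 can get 826 next round, worth 0.74 × 826 = 611.24 now; partner 1 offers that and keeps 388.76.
Round 1 (partner 2 proposes): partner 1 can get 388.76 next round, worth 0.76 × 388.76 = 295.4576 now; partner 2 offers that and keeps 704.5424.

295.46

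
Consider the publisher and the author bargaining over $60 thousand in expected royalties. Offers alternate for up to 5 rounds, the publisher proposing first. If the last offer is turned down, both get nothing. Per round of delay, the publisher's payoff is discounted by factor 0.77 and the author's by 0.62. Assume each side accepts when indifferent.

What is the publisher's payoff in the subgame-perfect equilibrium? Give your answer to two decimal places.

Round 5 (the publisher proposes): the author will accept anything ≥ 0, so the publisher offers 0 and keeps 60.
Round 4 (the author proposes): the publisher can get 60 next round, worth 0.77 × 60 = 46.2 now. The author offers 46.2 and keeps 60 − 46.2 = 13.8.
Round 3 (the publisher proposes): the author can get 13.8 next round, worth 0.62 × 13.8 = 8.556 now, so the publisher offers 8.556, keeping 51.444.
Round 2 (the author proposes): the publisher can get 51.444 next round, worth 0.77 × 51.444 = 39.61188 now; the author offers that and keeps 20.38812.
Round 1 (the publisher proposes): the author can get 20.38812 next round, worth 0.62 × 20.38812 = 12.6406344 now. The publisher offers 12.6406344 and keeps 60 − 12.6406344 = 47.3593656.

47.36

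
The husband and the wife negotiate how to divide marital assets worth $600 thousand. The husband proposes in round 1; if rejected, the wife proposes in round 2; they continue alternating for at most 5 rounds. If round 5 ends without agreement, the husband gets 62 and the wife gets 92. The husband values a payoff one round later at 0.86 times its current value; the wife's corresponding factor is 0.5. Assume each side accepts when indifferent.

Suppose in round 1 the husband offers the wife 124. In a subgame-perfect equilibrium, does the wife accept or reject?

Accept

Work out the wife's continuation value if the offer is rejected.
Round 5 (the husband proposes): the wife gets 92 if talks fail, so the husband offers 92 and keeps 508.
Round 4 (the wife proposes): the husband can get 508 next round, worth 0.86 × 508 = 436.88 now. The wife offers 436.88 and keeps 600 − 436.88 = 163.12.
Round 3 (the husband proposes): the wife can get 163.12 next round, worth 0.5 × 163.12 = 81.56 now; the husband offers that and keeps 518.44.
Round 2 (the wife proposes): the husband can get 518.44 next round, worth 0.86 × 518.44 = 445.8584 now. The wife offers 445.8584 and keeps 600 − 445.8584 = 154.1416.
So by rejecting in round 1, the wife gets 154.1416 next round, worth 0.5 × 154.1416 = 77.0708 now.
Offer 124 ≥ 77.0708, so the wife accepts.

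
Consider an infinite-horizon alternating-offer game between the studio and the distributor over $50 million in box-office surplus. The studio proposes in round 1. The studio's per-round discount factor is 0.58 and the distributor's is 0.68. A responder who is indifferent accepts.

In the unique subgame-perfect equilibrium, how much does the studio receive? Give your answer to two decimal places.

When the studio proposes, the distributor accepts any offer worth at least 0.68 times what the distributor would get by proposing next round; and vice versa.
This gives x = 50 − 0.68y and y = 50 − 0.58x, where x and y are each side's share when it proposes.
Hence (1 − 0.68·0.58)x = 50(1 − 0.68), i.e. 0.6056·x = 16.
x ≈ 26.4201; the distributor's share is 50 − x ≈ 23.5799.

26.42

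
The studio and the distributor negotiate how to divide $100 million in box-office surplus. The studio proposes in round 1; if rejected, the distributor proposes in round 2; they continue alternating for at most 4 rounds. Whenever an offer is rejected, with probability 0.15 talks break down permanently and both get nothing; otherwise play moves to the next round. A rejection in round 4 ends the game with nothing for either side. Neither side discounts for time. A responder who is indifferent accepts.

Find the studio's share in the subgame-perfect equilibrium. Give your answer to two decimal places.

25.84

Round 4 (the distributor proposes): rejection yields 0 for the studio; the distributor offers 0 and keeps 100.
Round 3 (the studio proposes): rejecting gives the distributor an expected 0.85 × 100 = 85; the studio offers that and keeps 15.
Round 2 (the distributor proposes): rejecting gives the studio an expected 0.85 × 15 = 12.75. The distributor offers 12.75 and keeps 100 − 12.75 = 87.25.
Round 1 (the studio proposes): rejecting gives the distributor an expected 0.85 × 87.25 = 74.1625. The studio offers 74.1625 and keeps 100 − 74.1625 = 25.8375.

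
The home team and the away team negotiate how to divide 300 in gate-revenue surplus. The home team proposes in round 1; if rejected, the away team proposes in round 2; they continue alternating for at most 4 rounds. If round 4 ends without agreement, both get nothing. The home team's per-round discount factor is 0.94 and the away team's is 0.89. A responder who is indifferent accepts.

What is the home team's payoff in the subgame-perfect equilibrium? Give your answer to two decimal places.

Round 4 (the away team proposes): rejection yields 0 for the home team; the away team offers 0 and keeps 300.
Round 3 (the home team proposes): the away team can get 300 next round, worth 0.89 × 300 = 267 now; the home team offers that and keeps 33.
Round 2 (the away team proposes): the home team can get 33 next round, worth 0.94 × 33 = 31.02 now, so the away team offers 31.02, keeping 268.98.
Round 1 (the home team proposes): the away team can get 268.98 next round, worth 0.89 × 268.98 = 239.3922 now; the home team offers that and keeps 60.6078.

60.61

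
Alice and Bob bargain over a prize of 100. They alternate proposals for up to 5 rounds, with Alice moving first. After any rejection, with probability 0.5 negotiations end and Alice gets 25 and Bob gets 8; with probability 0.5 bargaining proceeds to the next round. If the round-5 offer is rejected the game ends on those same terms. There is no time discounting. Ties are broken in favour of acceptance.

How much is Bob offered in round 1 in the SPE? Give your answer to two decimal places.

28.94

By backward induction:
Round 5 (Alice proposes): Bob gets 8 if talks fail, so Alice offers 8 and keeps 92.
Round 4 (Bob proposes): rejecting gives Alice an expected 0.5 × 92 + 0.5 × 25 = 58.5, so Bob offers 58.5, keeping 41.5.
Round 3 (Alice proposes): rejecting gives Bob an expected 0.5 × 41.5 + 0.5 × 8 = 24.75; Alice offers that and keeps 75.25.
Round 2 (Bob proposes): rejecting gives Alice an expected 0.5 × 75.25 + 0.5 × 25 = 50.125. Bob offers 50.125 and keeps 100 − 50.125 = 49.875.
Round 1 (Alice proposes): rejecting gives Bob an expected 0.5 × 49.875 + 0.5 × 8 = 28.9375, so Alice offers 28.9375, keeping 71.0625.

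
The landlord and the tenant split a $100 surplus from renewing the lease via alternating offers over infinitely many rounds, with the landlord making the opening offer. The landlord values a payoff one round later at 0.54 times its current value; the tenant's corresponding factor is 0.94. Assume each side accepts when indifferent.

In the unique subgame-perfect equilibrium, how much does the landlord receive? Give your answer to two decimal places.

Let x be the landlord's share when the landlord proposes and y be the tenant's share when the tenant proposes.
The tenant accepts iff offered ≥ 0.94·y, so x = 100 − 0.94y. Symmetrically y = 100 − 0.54x.
Substituting: x = 100 − 0.94(100 − 0.54x), giving x(1 − 0.54·0.94) = 100(1 − 0.94).
So x = 100 × 0.06 / 0.4924 ≈ 12.1852, and the tenant receives 100 − x ≈ 87.8148.

12.19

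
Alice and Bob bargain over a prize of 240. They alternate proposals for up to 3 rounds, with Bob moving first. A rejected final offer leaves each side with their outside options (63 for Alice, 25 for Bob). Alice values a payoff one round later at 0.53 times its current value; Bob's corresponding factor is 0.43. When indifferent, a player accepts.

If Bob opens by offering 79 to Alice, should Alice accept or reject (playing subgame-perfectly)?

Reject

Round 3 (Bob proposes): Alice gets 63 if talks fail, so Bob offers 63 and keeps 177.
Round 2 (Alice proposes): Bob can get 177 next round, worth 0.43 × 177 = 76.11 now. Alice offers 76.11 and keeps 240 − 76.11 = 163.89.
So by rejecting in round 1, Alice gets 163.89 next round, worth 0.53 × 163.89 = 86.8617 now.
Offer 79 < 86.8617, so Alice rejects.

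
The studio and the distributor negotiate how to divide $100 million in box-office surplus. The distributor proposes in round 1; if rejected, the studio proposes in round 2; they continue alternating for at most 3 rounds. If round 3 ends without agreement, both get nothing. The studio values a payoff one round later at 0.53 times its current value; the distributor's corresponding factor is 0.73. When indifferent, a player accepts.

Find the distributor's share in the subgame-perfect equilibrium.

85.69

By backward induction:
Round 3 (the distributor proposes): the studio will accept anything ≥ 0, so the distributor offers 0 and keeps 100.
Round 2 (the studio proposes): the distributor can get 100 next round, worth 0.73 × 100 = 73 now; the studio offers that and keeps 27.
Round 1 (the distributor proposes): the studio can get 27 next round, worth 0.53 × 27 = 14.31 now; the distributor offers that and keeps 85.69.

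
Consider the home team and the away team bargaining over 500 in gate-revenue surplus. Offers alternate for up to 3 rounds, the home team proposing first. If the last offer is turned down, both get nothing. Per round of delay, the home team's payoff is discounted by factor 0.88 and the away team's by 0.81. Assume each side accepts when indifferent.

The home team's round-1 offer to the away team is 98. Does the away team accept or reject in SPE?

Accept

Round 3 (the home team proposes): rejection yields 0 for the away team; the home team offers 0 and keeps 500.
Round 2 (the away team proposes): the home team can get 500 next round, worth 0.88 × 500 = 440 now, so the away team offers 440, keeping 60.
So by rejecting in round 1, the away team gets 60 next round, worth 0.81 × 60 = 48.6 now.
Offer 98 ≥ 48.6, so the away team accepts.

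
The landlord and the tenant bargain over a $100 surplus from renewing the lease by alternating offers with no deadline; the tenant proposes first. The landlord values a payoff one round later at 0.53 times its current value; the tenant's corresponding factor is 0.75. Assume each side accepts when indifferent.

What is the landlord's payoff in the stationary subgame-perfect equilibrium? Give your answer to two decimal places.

21.99

Let x be the tenant's share when the tenant proposes and y be the landlord's share when the landlord proposes.
The landlord accepts iff offered ≥ 0.53·y, so x = 100 − 0.53y. Symmetrically y = 100 − 0.75x.
Substituting: x = 100 − 0.53(100 − 0.75x), giving x(1 − 0.75·0.53) = 100(1 − 0.53).
So x = 100 × 0.47 / 0.6025 ≈ 78.0083, and the landlord receives 100 − x ≈ 21.9917.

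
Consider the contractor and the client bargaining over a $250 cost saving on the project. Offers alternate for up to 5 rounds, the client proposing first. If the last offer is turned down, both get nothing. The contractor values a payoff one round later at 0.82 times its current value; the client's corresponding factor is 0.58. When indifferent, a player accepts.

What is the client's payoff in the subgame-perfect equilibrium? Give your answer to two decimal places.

122.95

Round 5 (the client proposes): the contractor will accept anything ≥ 0, so the client offers 0 and keeps 250.
Round 4 (the contractor proposes): the client can get 250 next round, worth 0.58 × 250 = 145 now, so the contractor offers 145, keeping 105.
Round 3 (the client proposes): the contractor can get 105 next round, worth 0.82 × 105 = 86.1 now. The client offers 86.1 and keeps 250 − 86.1 = 163.9.
Round 2 (the contractor proposes): the client can get 163.9 next round, worth 0.58 × 163.9 = 95.062 now. The contractor offers 95.062 and keeps 250 − 95.062 = 154.938.
Round 1 (the client proposes): the contractor can get 154.938 next round, worth 0.82 × 154.938 = 127.04916 now, so the client offers 127.04916, keeping 122.95084.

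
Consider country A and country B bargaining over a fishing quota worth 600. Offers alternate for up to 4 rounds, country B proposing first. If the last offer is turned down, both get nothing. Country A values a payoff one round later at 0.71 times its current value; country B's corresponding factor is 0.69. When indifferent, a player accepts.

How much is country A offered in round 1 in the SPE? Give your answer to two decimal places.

340.76

Round 4 (country A proposes): rejection yields 0 for country B; country A offers 0 and keeps 600.
Round 3 (country B proposes): country A can get 600 next round, worth 0.71 × 600 = 426 now. Country B offers 426 and keeps 600 − 426 = 174.
Round 2 (country A proposes): country B can get 174 next round, worth 0.69 × 174 = 120.06 now; country A offers that and keeps 479.94.
Round 1 (country B proposes): country A can get 479.94 next round, worth 0.71 × 479.94 = 340.7574 now; country B offers that and keeps 259.2426.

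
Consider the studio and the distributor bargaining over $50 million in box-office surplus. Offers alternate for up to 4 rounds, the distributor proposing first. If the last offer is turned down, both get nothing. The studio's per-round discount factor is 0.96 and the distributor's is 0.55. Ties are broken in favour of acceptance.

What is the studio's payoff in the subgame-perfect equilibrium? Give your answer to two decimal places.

Round 4 (the studio proposes): the distributor will accept anything ≥ 0, so the studio offers 0 and keeps 50.
Round 3 (the distributor proposes): the studio can get 50 next round, worth 0.96 × 50 = 48 now. The distributor offers 48 and keeps 50 − 48 = 2.
Round 2 (the studio proposes): the distributor can get 2 next round, worth 0.55 × 2 = 1.1 now. The studio offers 1.1 and keeps 50 − 1.1 = 48.9.
Round 1 (the distributor proposes): the studio can get 48.9 next round, worth 0.96 × 48.9 = 46.944 now; the distributor offers that and keeps 3.056.

46.94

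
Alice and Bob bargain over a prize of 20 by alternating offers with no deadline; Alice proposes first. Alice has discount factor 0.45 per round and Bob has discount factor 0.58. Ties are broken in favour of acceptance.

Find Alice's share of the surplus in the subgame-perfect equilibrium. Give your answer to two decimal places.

11.37

Let x be Alice's share when Alice proposes and y be Bob's share when Bob proposes.
Bob accepts iff offered ≥ 0.58·y, so x = 20 − 0.58y. Symmetrically y = 20 − 0.45x.
Substituting: x = 20 − 0.58(20 − 0.45x), giving x(1 − 0.45·0.58) = 20(1 − 0.58).
So x = 20 × 0.42 / 0.739 ≈ 11.3667, and Bob receives 20 − x ≈ 8.6333.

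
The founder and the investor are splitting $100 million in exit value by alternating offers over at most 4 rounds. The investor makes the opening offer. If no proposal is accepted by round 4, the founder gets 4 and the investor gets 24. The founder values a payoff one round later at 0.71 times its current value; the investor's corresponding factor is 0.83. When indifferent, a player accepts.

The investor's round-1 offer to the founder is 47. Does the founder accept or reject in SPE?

Work out the founder's continuation value if the offer is rejected.
Round 4 (the founder proposes): the investor gets 24 if talks fail, so the founder offers 24 and keeps 76.
Round 3 (the investor proposes): the founder can get 76 next round, worth 0.71 × 76 = 53.96 now; the investor offers that and keeps 46.04.
Round 2 (the founder proposes): the investor can get 46.04 next round, worth 0.83 × 46.04 = 38.2132 now. The founder offers 38.2132 and keeps 100 − 38.2132 = 61.7868.
So by rejecting in round 1, the founder gets 61.7868 next round, worth 0.71 × 61.7868 = 43.868628 now.
Offer 47 ≥ 43.868628, so the founder accepts.

Accept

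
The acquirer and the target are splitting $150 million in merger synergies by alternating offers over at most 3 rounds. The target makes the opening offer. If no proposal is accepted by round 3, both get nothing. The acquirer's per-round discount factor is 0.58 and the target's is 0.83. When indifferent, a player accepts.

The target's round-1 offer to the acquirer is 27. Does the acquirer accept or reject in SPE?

Round 3 (the target proposes): rejection yields 0 for the acquirer; the target offers 0 and keeps 150.
Round 2 (the acquirer proposes): the target can get 150 next round, worth 0.83 × 150 = 124.5 now, so the acquirer offers 124.5, keeping 25.5.
So by rejecting in round 1, the acquirer gets 25.5 next round, worth 0.58 × 25.5 = 14.79 now.
Offer 27 ≥ 14.79, so the acquirer accepts.

Accept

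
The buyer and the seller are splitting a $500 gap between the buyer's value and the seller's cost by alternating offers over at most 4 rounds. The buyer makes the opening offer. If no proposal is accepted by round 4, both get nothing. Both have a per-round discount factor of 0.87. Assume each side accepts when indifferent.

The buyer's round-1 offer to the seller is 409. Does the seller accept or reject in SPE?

Accept

Round 4 (the seller proposes): rejection yields 0 for the buyer; the seller offers 0 and keeps 500.
Round 3 (the buyer proposes): the seller can get 500 next round, worth 0.87 × 500 = 435 now; the buyer offers that and keeps 65.
Round 2 (the seller proposes): the buyer can get 65 next round, worth 0.87 × 65 = 56.55 now. The seller offers 56.55 and keeps 500 − 56.55 = 443.45.
So by rejecting in round 1, the seller gets 443.45 next round, worth 0.87 × 443.45 = 385.8015 now.
Offer 409 ≥ 385.8015, so the seller accepts.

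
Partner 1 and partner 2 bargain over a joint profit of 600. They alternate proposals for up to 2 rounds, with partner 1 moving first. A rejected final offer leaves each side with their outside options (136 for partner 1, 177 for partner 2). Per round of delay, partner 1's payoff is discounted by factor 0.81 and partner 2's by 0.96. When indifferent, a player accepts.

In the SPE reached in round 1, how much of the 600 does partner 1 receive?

Solve by backward induction from round 2.
Round 2 (partner 2 proposes): partner 1 gets 136 if talks fail, so partner 2 offers 136 and keeps 464.
Round 1 (partner 1 proposes): partner 2 can get 464 next round, worth 0.96 × 464 = 445.44 now. Partner 1 offers 445.44 and keeps 600 − 445.44 = 154.56.

154.56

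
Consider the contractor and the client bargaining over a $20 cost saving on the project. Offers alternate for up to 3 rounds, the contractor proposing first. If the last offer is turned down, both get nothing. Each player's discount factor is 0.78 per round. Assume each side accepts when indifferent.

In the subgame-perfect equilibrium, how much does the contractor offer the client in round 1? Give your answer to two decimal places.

Round 3 (the contractor proposes): rejection yields 0 for the client; the contractor offers 0 and keeps 20.
Round 2 (the client proposes): the contractor can get 20 next round, worth 0.78 × 20 = 15.6 now; the client offers that and keeps 4.4.
Round 1 (the contractor proposes): the client can get 4.4 next round, worth 0.78 × 4.4 = 3.432 now, so the contractor offers 3.432, keeping 16.568.

3.43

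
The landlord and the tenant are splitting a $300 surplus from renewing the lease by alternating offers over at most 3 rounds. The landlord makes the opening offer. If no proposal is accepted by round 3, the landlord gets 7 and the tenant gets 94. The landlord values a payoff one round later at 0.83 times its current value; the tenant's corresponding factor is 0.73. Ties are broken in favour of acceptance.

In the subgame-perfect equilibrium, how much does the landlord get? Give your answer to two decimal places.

Round 3 (the landlord proposes): the tenant gets 94 if talks fail, so the landlord offers 94 and keeps 206.
Round 2 (the tenant proposes): the landlord can get 206 next round, worth 0.83 × 206 = 170.98 now, so the tenant offers 170.98, keeping 129.02.
Round 1 (the landlord proposes): the tenant can get 129.02 next round, worth 0.73 × 129.02 = 94.1846 now; the landlord offers that and keeps 205.8154.

205.82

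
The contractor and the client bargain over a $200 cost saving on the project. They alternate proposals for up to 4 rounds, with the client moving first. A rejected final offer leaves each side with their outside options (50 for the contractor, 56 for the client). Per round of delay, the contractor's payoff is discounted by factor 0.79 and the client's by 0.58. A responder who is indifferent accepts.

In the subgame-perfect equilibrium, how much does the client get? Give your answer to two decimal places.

By backward induction:
Round 4 (the contractor proposes): the client gets 56 if talks fail, so the contractor offers 56 and keeps 144.
Round 3 (the client proposes): the contractor can get 144 next round, worth 0.79 × 144 = 113.76 now; the client offers that and keeps 86.24.
Round 2 (the contractor proposes): the client can get 86.24 next round, worth 0.58 × 86.24 = 50.0192 now; the contractor offers that and keeps 149.9808.
Round 1 (the client proposes): the contractor can get 149.9808 next round, worth 0.79 × 149.9808 = 118.484832 now; the client offers that and keeps 81.515168.

81.52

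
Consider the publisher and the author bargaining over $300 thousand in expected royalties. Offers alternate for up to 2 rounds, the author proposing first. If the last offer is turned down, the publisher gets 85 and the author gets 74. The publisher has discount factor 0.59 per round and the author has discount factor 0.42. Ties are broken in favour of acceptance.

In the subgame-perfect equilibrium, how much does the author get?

Round 2 (the publisher proposes): the author gets 74 if talks fail, so the publisher offers 74 and keeps 226.
Round 1 (the author proposes): the publisher can get 226 next round, worth 0.59 × 226 = 133.34 now; the author offers that and keeps 166.66.

166.66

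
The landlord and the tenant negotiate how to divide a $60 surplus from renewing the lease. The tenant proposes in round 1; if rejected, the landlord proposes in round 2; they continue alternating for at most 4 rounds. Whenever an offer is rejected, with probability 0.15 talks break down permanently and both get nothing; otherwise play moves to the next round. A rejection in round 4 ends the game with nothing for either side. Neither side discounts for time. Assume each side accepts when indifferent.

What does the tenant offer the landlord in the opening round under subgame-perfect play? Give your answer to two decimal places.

44.50

By backward induction:
Round 4 (the landlord proposes): rejection yields 0 for the tenant; the landlord offers 0 and keeps 60.
Round 3 (the tenant proposes): rejecting gives the landlord an expected 0.85 × 60 = 51; the tenant offers that and keeps 9.
Round 2 (the landlord proposes): rejecting gives the tenant an expected 0.85 × 9 = 7.65, so the landlord offers 7.65, keeping 52.35.
Round 1 (the tenant proposes): rejecting gives the landlord an expected 0.85 × 52.35 = 44.4975. The tenant offers 44.4975 and keeps 60 − 44.4975 = 15.5025.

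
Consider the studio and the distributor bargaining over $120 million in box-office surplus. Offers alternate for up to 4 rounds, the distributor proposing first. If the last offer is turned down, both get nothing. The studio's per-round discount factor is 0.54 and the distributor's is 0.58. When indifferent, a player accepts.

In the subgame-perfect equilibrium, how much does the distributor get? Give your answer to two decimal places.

Round 4 (the studio proposes): rejection yields 0 for the distributor; the studio offers 0 and keeps 120.
Round 3 (the distributor proposes): the studio can get 120 next round, worth 0.54 × 120 = 64.8 now, so the distributor offers 64.8, keeping 55.2.
Round 2 (the studio proposes): the distributor can get 55.2 next round, worth 0.58 × 55.2 = 32.016 now, so the studio offers 32.016, keeping 87.984.
Round 1 (the distributor proposes): the studio can get 87.984 next round, worth 0.54 × 87.984 = 47.51136 now, so the distributor offers 47.51136, keeping 72.48864.

72.49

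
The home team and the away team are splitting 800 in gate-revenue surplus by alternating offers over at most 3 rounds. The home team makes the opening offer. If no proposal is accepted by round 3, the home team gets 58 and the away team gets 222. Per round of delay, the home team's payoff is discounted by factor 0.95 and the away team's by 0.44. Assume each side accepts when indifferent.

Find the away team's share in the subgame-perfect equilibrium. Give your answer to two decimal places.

Round 3 (the home team proposes): the away team gets 222 if talks fail, so the home team offers 222 and keeps 578.
Round 2 (the away team proposes): the home team can get 578 next round, worth 0.95 × 578 = 549.1 now. The away team offers 549.1 and keeps 800 − 549.1 = 250.9.
Round 1 (the home team proposes): the away team can get 250.9 next round, worth 0.44 × 250.9 = 110.396 now. The home team offers 110.396 and keeps 800 − 110.396 = 689.604.

110.40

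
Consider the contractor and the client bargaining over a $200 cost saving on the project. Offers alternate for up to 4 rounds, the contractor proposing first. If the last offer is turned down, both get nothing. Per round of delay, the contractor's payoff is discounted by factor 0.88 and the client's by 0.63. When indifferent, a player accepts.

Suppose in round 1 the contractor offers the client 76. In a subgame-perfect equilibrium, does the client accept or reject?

Reject

Work out the client's continuation value if the offer is rejected.
Round 4 (the client proposes): the contractor will accept anything ≥ 0, so the client offers 0 and keeps 200.
Round 3 (the contractor proposes): the client can get 200 next round, worth 0.63 × 200 = 126 now; the contractor offers that and keeps 74.
Round 2 (the client proposes): the contractor can get 74 next round, worth 0.88 × 74 = 65.12 now, so the client offers 65.12, keeping 134.88.
So by rejecting in round 1, the client gets 134.88 next round, worth 0.63 × 134.88 = 84.9744 now.
Offer 76 < 84.9744, so the client rejects.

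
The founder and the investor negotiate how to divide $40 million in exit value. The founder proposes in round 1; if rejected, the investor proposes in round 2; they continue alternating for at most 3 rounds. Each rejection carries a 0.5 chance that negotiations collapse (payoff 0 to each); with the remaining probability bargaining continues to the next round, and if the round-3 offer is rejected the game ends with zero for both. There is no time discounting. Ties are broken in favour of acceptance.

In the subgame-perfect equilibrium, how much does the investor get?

Round 3 (the founder proposes): the investor will accept anything ≥ 0, so the founder offers 0 and keeps 40.
Round 2 (the investor proposes): rejecting gives the founder an expected 0.5 × 40 = 20. The investor offers 20 and keeps 40 − 20 = 20.
Round 1 (the founder proposes): rejecting gives the investor an expected 0.5 × 20 = 10. The founder offers 10 and keeps 40 − 10 = 30.

10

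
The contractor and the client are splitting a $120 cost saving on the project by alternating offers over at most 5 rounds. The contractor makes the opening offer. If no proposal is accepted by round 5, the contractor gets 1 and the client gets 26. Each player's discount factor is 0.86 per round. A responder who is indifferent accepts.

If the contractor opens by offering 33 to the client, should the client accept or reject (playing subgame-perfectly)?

Work out the client's continuation value if the offer is rejected.
Round 5 (the contractor proposes): the client gets 26 if talks fail, so the contractor offers 26 and keeps 94.
Round 4 (the client proposes): the contractor can get 94 next round, worth 0.86 × 94 = 80.84 now. The client offers 80.84 and keeps 120 − 80.84 = 39.16.
Round 3 (the contractor proposes): the client can get 39.16 next round, worth 0.86 × 39.16 = 33.6776 now. The contractor offers 33.6776 and keeps 120 − 33.6776 = 86.3224.
Round 2 (the client proposes): the contractor can get 86.3224 next round, worth 0.86 × 86.3224 = 74.237264 now; the client offers that and keeps 45.762736.
So by rejecting in round 1, the client gets 45.762736 next round, worth 0.86 × 45.762736 = 39.35595296 now.
Offer 33 < 39.35595296, so the client rejects.

Reject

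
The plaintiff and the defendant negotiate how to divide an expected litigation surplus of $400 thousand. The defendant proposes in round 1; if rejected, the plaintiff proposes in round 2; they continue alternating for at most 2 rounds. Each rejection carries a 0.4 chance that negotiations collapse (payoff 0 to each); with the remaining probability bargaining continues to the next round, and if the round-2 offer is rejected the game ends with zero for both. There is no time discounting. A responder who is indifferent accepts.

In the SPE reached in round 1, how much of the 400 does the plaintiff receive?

240

By backward induction:
Round 2 (the plaintiff proposes): rejection yields 0 for the defendant; the plaintiff offers 0 and keeps 400.
Round 1 (the defendant proposes): rejecting gives the plaintiff an expected 0.6 × 400 = 240. The defendant offers 240 and keeps 400 − 240 = 160.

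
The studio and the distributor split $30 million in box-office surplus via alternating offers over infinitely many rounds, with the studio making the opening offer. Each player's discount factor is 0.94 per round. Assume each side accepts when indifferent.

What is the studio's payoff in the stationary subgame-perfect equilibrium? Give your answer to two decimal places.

15.46

In a stationary SPE each proposer offers the other exactly their discounted continuation value.
If the studio keeps x when proposing and the distributor keeps y when proposing, then x = 30 − 0.94y and y = 30 − 0.94x.
Solving: x = 30(1 − 0.94) / (1 − 0.94·0.94) = 1.8 / 0.1164 ≈ 15.4639.
The distributor gets 30 − 15.4639 ≈ 14.5361.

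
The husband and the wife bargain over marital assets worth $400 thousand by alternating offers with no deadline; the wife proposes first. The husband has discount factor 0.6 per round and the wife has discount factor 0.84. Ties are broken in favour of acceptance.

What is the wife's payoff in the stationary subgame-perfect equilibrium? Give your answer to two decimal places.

322.58

In a stationary SPE each proposer offers the other exactly their discounted continuation value.
If the wife keeps x when proposing and the husband keeps y when proposing, then x = 400 − 0.6y and y = 400 − 0.84x.
Solving: x = 400(1 − 0.6) / (1 − 0.84·0.6) = 160 / 0.496 ≈ 322.5806.
The husband gets 400 − 322.5806 ≈ 77.4194.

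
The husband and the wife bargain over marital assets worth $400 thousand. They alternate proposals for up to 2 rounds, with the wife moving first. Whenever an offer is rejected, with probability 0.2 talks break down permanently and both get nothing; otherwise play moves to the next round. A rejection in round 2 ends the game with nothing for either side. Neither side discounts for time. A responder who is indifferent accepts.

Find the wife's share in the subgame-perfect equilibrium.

80

Round 2 (the husband proposes): rejection yields 0 for the wife; the husband offers 0 and keeps 400.
Round 1 (the wife proposes): rejecting gives the husband an expected 0.8 × 400 = 320. The wife offers 320 and keeps 400 − 320 = 80.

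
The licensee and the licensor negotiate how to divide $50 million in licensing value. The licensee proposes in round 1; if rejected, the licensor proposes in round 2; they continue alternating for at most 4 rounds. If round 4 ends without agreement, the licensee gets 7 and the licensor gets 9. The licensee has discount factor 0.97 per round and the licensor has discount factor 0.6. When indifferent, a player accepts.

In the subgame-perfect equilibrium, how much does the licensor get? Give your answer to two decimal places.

Round 4 (the licensor proposes): the licensee gets 7 if talks fail, so the licensor offers 7 and keeps 43.
Round 3 (the licensee proposes): the licensor can get 43 next round, worth 0.6 × 43 = 25.8 now, so the licensee offers 25.8, keeping 24.2.
Round 2 (the licensor proposes): the licensee can get 24.2 next round, worth 0.97 × 24.2 = 23.474 now; the licensor offers that and keeps 26.526.
Round 1 (the licensee proposes): the licensor can get 26.526 next round, worth 0.6 × 26.526 = 15.9156 now. The licensee offers 15.9156 and keeps 50 − 15.9156 = 34.0844.

15.92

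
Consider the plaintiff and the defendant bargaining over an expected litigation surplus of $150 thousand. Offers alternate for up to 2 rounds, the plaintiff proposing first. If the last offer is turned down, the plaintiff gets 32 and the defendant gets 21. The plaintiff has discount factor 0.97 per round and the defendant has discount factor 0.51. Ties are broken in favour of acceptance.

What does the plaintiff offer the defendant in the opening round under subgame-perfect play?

60.18

Round 2 (the defendant proposes): the plaintiff gets 32 if talks fail, so the defendant offers 32 and keeps 118.
Round 1 (the plaintiff proposes): the defendant can get 118 next round, worth 0.51 × 118 = 60.18 now, so the plaintiff offers 60.18, keeping 89.82.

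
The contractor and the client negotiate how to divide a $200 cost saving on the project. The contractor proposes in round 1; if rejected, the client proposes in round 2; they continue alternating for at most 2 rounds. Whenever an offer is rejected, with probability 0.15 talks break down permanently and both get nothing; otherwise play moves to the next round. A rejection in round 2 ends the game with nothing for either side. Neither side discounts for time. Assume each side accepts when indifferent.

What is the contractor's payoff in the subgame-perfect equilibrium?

30

By backward induction:
Round 2 (the client proposes): rejection yields 0 for the contractor; the client offers 0 and keeps 200.
Round 1 (the contractor proposes): rejecting gives the client an expected 0.85 × 200 = 170. The contractor offers 170 and keeps 200 − 170 = 30.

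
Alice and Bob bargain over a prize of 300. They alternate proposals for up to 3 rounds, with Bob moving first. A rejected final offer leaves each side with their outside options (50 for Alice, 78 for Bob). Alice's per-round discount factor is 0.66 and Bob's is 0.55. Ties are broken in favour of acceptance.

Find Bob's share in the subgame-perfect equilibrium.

Work backward from the last round.
Round 3 (Bob proposes): Alice gets 50 if talks fail, so Bob offers 50 and keeps 250.
Round 2 (Alice proposes): Bob can get 250 next round, worth 0.55 × 250 = 137.5 now; Alice offers that and keeps 162.5.
Round 1 (Bob proposes): Alice can get 162.5 next round, worth 0.66 × 162.5 = 107.25 now, so Bob offers 107.25, keeping 192.75.

192.75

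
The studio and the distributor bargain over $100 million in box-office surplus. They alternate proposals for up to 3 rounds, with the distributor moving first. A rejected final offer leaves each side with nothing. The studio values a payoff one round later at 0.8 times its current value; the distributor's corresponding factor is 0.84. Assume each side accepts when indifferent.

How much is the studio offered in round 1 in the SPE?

Work backward from the last round.
Round 3 (the distributor proposes): the studio will accept anything ≥ 0, so the distributor offers 0 and keeps 100.
Round 2 (the studio proposes): the distributor can get 100 next round, worth 0.84 × 100 = 84 now. The studio offers 84 and keeps 100 − 84 = 16.
Round 1 (the distributor proposes): the studio can get 16 next round, worth 0.8 × 16 = 12.8 now; the distributor offers that and keeps 87.2.

12.8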